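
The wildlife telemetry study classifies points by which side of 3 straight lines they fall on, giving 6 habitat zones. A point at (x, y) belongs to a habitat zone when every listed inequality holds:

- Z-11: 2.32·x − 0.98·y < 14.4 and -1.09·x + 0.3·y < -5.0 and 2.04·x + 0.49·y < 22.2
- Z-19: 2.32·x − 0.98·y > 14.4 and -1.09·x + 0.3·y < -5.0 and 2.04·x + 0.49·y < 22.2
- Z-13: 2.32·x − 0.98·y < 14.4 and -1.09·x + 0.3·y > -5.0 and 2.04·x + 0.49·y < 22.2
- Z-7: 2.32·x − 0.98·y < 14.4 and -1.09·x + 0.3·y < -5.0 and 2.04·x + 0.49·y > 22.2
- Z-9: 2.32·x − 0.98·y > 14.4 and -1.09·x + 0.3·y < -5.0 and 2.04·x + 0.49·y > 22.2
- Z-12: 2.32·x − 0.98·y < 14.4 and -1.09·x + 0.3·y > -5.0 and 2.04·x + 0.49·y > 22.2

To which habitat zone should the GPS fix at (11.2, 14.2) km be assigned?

2.32·11.2 − 0.98·14.2 = 12.068, which is < 14.4
-1.09·11.2 + 0.3·14.2 = -7.948, which is < -5.0
2.04·11.2 + 0.49·14.2 = 29.806, which is > 22.2
This sign pattern matches Z-7.

Z-7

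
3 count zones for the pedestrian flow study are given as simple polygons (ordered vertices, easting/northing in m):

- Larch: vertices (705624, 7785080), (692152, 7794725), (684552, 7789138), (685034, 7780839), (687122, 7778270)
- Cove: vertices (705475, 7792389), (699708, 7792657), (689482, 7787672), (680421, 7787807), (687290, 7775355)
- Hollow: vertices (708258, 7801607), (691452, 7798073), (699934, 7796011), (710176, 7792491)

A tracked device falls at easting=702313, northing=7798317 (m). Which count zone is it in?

Hollow

Cast a ray rightward from (702313, 7798317). For each polygon, the edges (by vertex number in listed order) whose endpoints lie on opposite sides of northing = 7798317, where each meets that height, and whether that is right or left of the point:
Larch: no edge straddles that height → 0 crossings.
Cove: no edge straddles that height → 0 crossings.
Hollow: 1–2 at easting≈692612.3 (left), 4–1 at easting≈708950.2 (right) → 1 crossing.
Only Hollow has an odd count, so the point is inside Hollow.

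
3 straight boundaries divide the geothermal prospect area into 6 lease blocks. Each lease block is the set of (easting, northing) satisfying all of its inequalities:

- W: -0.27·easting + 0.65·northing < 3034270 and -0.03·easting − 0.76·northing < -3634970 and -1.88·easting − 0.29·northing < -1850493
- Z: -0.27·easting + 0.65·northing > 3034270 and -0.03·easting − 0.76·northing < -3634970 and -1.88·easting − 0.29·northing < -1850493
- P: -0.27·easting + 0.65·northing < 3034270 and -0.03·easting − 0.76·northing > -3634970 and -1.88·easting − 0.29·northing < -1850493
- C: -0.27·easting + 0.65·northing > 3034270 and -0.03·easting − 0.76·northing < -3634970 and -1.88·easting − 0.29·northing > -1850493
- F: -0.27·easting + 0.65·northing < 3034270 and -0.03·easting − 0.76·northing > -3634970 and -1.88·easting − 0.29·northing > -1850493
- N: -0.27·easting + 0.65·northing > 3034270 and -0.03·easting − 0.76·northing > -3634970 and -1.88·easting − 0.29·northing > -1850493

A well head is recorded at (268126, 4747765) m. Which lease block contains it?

P

-0.27·268126 + 0.65·4747765 = 3013653.230, which is < 3034270
-0.03·268126 − 0.76·4747765 = -3616345.180, which is > -3634970
-1.88·268126 − 0.29·4747765 = -1880928.730, which is < -1850493
This sign pattern matches P.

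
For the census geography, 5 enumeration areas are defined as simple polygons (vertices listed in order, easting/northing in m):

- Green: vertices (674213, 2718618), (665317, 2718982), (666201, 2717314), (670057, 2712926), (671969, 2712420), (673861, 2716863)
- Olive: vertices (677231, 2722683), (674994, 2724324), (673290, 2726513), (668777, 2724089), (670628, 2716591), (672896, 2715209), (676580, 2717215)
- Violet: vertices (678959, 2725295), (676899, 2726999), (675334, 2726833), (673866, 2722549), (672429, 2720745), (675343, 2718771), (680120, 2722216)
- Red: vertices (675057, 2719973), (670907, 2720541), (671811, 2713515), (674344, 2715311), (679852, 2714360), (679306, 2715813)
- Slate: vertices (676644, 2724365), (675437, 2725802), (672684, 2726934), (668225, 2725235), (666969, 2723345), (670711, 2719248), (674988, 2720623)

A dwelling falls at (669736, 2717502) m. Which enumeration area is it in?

Green

Cast a ray rightward from (669736, 2717502). For each polygon, the edges (by vertex number in listed order) whose endpoints lie on opposite sides of northing = 2717502, where each meets that height, and whether that is right or left of the point:
Green: 2–3 at easting≈666101.4 (left), 6–1 at easting≈673989.2 (right) → 1 crossing.
Olive: 4–5 at easting≈670403.1 (right), 7–1 at easting≈676614.2 (right) → 2 crossings.
Violet: no edge straddles that height → 0 crossings.
Red: 2–3 at easting≈671298.0 (right), 6–1 at easting≈677580.9 (right) → 2 crossings.
Slate: no edge straddles that height → 0 crossings.
Only Green has an odd count, so the point is inside Green.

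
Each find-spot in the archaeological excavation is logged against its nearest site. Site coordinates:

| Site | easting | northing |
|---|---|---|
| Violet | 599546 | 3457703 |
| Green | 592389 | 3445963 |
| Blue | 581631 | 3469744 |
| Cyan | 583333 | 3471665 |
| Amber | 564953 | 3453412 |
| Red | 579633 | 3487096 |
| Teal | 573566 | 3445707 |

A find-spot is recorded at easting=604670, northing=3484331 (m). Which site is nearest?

Squared distances to each site:
Violet: 735305760.000; Green: 1622926385.000; Blue: 743576090.000; Cyan: 615695125.000; Amber: 2533424650.000; Red: 634496594.000; Teal: 2459272192.000.
Minimum at Cyan.

Cyan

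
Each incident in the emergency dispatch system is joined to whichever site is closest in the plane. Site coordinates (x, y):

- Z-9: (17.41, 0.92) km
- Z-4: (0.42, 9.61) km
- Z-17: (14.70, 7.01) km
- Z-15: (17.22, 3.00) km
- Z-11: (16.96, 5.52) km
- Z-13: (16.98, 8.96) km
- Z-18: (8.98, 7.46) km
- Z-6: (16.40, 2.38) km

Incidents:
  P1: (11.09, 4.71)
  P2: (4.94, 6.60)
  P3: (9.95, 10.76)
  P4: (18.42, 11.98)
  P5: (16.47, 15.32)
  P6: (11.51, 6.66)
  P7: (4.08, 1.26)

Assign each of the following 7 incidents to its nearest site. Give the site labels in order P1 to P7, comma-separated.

P1 → Z-18 (d²=12.01)
P2 → Z-18 (d²=17.06)
P3 → Z-18 (d²=11.83)
P4 → Z-13 (d²=11.19)
P5 → Z-13 (d²=40.71)
P6 → Z-18 (d²=7.04)
P7 → Z-18 (d²=62.45)

Z-18, Z-18, Z-18, Z-13, Z-13, Z-18, Z-18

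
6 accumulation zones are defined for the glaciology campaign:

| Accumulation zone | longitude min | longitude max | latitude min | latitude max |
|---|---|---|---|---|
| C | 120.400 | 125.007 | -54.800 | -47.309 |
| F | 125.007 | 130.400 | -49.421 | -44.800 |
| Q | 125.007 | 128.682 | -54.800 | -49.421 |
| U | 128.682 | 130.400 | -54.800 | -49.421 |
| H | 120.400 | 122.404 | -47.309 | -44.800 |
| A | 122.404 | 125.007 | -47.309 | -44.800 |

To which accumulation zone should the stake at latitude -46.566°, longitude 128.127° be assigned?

The point has longitude = 128.127 and latitude = -46.566.
Only F satisfies 125.007 ≤ longitude ≤ 130.400 and -49.421 ≤ latitude ≤ -44.800.

F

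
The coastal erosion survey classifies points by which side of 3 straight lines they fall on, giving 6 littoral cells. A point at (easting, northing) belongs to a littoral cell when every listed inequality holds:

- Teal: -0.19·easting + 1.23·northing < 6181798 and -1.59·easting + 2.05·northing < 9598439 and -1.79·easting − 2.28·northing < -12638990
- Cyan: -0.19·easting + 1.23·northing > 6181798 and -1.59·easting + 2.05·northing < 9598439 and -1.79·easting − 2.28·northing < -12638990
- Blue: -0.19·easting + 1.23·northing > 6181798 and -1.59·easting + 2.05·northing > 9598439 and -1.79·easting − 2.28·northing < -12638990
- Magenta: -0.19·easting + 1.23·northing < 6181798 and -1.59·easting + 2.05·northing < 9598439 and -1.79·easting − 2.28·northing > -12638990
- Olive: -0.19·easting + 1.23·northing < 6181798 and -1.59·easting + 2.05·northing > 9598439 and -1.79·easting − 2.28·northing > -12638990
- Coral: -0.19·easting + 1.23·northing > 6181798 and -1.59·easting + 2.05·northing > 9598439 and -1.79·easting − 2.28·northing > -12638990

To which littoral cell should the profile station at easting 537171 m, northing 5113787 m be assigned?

-0.19·537171 + 1.23·5113787 = 6187895.520, which is > 6181798
-1.59·537171 + 2.05·5113787 = 9629161.460, which is > 9598439
-1.79·537171 − 2.28·5113787 = -12620970.450, which is > -12638990
This sign pattern matches Coral.

Coral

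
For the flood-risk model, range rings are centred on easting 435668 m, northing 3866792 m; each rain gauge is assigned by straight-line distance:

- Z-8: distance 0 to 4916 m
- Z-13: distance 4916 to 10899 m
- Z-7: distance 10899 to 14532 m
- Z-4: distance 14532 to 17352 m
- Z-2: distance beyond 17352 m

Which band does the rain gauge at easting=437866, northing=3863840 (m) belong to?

Distance = √((437866−435668)² + (3863840−3866792)²) = √(4831204.000 + 8714304.000) = 3680.422 m.
0 ≤ 3680.422 < 4916 → Z-8.

Z-8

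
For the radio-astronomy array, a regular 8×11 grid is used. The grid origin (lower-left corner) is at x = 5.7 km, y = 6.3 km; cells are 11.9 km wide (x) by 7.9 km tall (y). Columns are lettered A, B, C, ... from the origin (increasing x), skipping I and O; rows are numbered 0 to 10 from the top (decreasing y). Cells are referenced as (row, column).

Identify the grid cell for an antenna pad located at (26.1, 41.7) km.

(6, B)

Column index: ⌊(26.1 − 5.7) / 11.9⌋ = ⌊1.714⌋ = 1 → column B
Row offset from origin: ⌊(41.7 − 6.3) / 7.9⌋ = ⌊4.481⌋ = 4 → row 6 (counted from top)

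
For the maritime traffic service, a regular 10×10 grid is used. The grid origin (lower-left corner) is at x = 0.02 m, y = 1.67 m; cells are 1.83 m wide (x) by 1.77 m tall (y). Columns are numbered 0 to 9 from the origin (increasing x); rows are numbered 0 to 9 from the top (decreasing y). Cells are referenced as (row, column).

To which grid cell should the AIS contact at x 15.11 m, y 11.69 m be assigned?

Column index: ⌊(15.11 − 0.02) / 1.83⌋ = ⌊8.246⌋ = 8
Row offset from origin: ⌊(11.69 − 1.67) / 1.77⌋ = ⌊5.661⌋ = 5 → row 4 (counted from top)

(4, 8)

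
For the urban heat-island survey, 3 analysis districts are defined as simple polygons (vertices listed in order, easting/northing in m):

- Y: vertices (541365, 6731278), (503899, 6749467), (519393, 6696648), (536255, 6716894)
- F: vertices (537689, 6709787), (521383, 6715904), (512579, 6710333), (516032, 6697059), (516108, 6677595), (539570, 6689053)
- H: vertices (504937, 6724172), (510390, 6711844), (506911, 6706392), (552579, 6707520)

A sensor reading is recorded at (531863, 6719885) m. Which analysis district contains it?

Y

Cast a ray rightward from (531863, 6719885). For each polygon, the edges (by vertex number in listed order) whose endpoints lie on opposite sides of northing = 6719885, where each meets that height, and whether that is right or left of the point:
Y: 2–3 at easting≈512576.6 (left), 4–1 at easting≈537317.6 (right) → 1 crossing.
F: no edge straddles that height → 0 crossings.
H: 1–2 at easting≈506833.3 (left), 4–1 at easting≈517202.3 (left) → 0 crossings.
Only Y has an odd count, so the point is inside Y.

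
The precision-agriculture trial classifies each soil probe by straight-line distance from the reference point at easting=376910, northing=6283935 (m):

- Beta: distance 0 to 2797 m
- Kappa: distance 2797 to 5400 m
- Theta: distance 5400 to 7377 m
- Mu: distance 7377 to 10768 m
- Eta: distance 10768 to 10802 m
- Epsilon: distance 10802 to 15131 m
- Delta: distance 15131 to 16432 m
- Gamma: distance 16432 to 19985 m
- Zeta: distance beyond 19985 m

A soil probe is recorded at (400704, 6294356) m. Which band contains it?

Zeta

Distance = √((400704−376910)² + (6294356−6283935)²) = √(566154436.000 + 108597241.000) = 25975.983 m.
19985 ≤ 25975.983 < ∞ → Zeta.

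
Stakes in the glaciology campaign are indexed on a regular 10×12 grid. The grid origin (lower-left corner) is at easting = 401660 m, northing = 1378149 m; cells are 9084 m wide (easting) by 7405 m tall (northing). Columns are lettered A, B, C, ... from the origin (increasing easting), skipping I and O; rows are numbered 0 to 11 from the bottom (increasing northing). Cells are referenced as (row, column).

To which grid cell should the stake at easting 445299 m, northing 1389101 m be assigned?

Column index: ⌊(445299 − 401660) / 9084⌋ = ⌊4.804⌋ = 4 → column E
Row offset from origin: ⌊(1389101 − 1378149) / 7405⌋ = ⌊1.479⌋ = 1 → row 1

(1, E)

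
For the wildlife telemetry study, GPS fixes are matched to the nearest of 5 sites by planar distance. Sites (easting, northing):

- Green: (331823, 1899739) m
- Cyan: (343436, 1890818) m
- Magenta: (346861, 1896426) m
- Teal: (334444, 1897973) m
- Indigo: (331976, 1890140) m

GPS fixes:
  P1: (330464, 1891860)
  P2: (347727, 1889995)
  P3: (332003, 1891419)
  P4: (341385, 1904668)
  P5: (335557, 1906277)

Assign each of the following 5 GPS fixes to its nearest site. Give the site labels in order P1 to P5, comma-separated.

Indigo, Cyan, Indigo, Teal, Green

P1 → Indigo (d²=5244544.00)
P2 → Cyan (d²=19090010.00)
P3 → Indigo (d²=1636570.00)
P4 → Teal (d²=93000506.00)
P5 → Green (d²=56688200.00)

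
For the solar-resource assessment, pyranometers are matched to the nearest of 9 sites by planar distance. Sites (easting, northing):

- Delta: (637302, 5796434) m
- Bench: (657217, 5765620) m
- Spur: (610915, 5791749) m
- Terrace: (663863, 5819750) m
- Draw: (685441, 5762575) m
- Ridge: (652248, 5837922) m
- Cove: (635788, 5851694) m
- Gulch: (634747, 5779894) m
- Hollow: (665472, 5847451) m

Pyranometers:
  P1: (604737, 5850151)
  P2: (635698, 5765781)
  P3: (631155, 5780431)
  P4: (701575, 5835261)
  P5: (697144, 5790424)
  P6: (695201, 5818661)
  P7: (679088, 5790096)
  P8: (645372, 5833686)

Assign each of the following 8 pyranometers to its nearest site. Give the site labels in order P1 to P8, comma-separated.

P1 → Cove (d²=966545450.00)
P2 → Gulch (d²=200081170.00)
P3 → Gulch (d²=13190833.00)
P4 → Hollow (d²=1452022709.00)
P5 → Draw (d²=912527010.00)
P6 → Terrace (d²=983256165.00)
P7 → Draw (d²=797766050.00)
P8 → Ridge (d²=65223072.00)

Cove, Gulch, Gulch, Hollow, Draw, Terrace, Draw, Ridge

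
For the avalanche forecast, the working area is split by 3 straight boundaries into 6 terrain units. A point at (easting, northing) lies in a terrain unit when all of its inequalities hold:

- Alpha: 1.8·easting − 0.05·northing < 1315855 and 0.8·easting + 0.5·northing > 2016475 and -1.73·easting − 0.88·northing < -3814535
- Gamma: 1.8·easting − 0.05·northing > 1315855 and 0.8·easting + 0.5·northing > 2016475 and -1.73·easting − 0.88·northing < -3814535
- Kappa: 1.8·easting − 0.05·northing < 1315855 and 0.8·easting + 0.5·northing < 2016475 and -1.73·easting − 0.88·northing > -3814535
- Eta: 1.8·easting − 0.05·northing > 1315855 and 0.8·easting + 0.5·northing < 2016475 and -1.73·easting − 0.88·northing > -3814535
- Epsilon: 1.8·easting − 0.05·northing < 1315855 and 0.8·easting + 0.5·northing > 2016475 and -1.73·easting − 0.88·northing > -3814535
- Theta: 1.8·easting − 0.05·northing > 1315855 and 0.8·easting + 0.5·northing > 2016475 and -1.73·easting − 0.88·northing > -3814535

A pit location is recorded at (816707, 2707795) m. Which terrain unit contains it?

1.8·816707 − 0.05·2707795 = 1334682.850, which is > 1315855
0.8·816707 + 0.5·2707795 = 2007263.100, which is < 2016475
-1.73·816707 − 0.88·2707795 = -3795762.710, which is > -3814535
This sign pattern matches Eta.

Eta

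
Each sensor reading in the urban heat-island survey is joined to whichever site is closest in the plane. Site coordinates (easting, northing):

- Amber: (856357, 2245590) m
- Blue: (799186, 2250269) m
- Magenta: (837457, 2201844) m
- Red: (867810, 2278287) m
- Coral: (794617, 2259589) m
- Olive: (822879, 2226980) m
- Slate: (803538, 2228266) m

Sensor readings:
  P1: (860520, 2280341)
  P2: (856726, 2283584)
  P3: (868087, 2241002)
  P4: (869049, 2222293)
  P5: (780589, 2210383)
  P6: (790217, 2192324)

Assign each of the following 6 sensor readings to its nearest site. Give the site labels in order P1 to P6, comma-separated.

P1 → Red (d²=57363016.00)
P2 → Red (d²=150913265.00)
P3 → Amber (d²=158642644.00)
P4 → Amber (d²=703837073.00)
P5 → Slate (d²=846458290.00)
P6 → Slate (d²=1469276405.00)

Red, Red, Amber, Amber, Slate, Slate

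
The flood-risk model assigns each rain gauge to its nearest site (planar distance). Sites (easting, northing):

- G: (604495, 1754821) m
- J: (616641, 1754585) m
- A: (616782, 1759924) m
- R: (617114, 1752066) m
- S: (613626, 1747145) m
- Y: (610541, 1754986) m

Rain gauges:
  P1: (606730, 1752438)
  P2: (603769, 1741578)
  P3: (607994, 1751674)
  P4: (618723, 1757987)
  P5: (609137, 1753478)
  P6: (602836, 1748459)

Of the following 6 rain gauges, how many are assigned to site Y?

2

P1 → G
P2 → S
P3 → Y
P4 → A
P5 → Y
P6 → G
2 of the 6 go to Y.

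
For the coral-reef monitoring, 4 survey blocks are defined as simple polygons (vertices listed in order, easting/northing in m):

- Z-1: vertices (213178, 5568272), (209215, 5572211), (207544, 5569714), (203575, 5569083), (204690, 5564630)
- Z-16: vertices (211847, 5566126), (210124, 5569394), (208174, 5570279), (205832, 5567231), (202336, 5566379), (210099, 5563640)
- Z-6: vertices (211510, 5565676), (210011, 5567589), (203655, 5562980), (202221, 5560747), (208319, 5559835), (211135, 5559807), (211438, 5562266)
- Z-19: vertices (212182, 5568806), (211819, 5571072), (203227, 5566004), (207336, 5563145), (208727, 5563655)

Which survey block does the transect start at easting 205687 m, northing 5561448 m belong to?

Z-6

Cast a ray rightward from (205687, 5561448). For each polygon, the edges (by vertex number in listed order) whose endpoints lie on opposite sides of northing = 5561448, where each meets that height, and whether that is right or left of the point:
Z-1: no edge straddles that height → 0 crossings.
Z-16: no edge straddles that height → 0 crossings.
Z-6: 3–4 at easting≈202671.2 (left), 6–7 at easting≈211337.2 (right) → 1 crossing.
Z-19: no edge straddles that height → 0 crossings.
Only Z-6 has an odd count, so the point is inside Z-6.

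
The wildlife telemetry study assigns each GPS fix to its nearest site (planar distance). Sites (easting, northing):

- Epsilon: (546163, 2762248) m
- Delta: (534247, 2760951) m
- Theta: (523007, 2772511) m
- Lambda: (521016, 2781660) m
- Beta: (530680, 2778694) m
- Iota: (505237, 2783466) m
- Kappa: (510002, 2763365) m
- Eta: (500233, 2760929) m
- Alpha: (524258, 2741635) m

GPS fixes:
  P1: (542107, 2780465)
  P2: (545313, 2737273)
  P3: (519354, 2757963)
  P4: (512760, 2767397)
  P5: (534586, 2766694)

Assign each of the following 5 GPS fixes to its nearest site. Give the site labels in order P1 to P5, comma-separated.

P1 → Beta (d²=133712770.00)
P2 → Alpha (d²=462340069.00)
P3 → Kappa (d²=116641508.00)
P4 → Kappa (d²=23863588.00)
P5 → Delta (d²=33096970.00)

Beta, Alpha, Kappa, Kappa, Delta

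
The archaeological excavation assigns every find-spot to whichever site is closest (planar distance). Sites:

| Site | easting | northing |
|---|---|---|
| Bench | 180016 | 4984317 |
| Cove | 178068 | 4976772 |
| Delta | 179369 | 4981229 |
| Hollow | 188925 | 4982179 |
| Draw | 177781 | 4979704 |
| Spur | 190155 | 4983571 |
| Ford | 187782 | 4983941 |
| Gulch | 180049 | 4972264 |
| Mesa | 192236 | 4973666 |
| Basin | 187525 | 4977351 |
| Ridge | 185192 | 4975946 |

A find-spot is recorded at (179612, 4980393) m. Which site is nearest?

Squared distances to each site:
Bench: 15560992.000; Cove: 15495577.000; Delta: 757945.000; Hollow: 89921765.000; Draw: 3827282.000; Spur: 121254533.000; Ford: 79337204.000; Gulch: 66271610.000; Mesa: 204617905.000; Basin: 71869333.000; Ridge: 50912209.000.
Minimum at Delta.

Delta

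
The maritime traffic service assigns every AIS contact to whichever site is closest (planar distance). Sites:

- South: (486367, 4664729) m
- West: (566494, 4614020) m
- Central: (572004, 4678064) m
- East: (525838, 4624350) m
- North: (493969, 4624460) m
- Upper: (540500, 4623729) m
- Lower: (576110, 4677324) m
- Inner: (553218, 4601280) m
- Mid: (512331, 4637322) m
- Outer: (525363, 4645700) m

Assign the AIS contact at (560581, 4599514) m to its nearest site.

Inner

Squared distances to each site:
South: 9760714021.000; West: 245387605.000; Central: 6300587429.000; East: 1823902945.000; North: 5059461460.000; Upper: 989612786.000; Lower: 6295545941.000; Inner: 57332525.000; Mid: 3757507364.000; Outer: 3373454120.000.
Minimum at Inner.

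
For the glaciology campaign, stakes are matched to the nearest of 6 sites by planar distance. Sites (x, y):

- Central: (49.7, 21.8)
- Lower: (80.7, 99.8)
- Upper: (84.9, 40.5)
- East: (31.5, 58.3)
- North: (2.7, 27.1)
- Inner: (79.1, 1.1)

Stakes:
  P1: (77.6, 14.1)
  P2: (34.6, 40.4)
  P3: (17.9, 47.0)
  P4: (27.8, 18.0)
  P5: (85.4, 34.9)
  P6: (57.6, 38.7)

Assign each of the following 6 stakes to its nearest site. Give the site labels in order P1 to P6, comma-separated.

P1 → Inner (d²=171.25)
P2 → East (d²=330.02)
P3 → East (d²=312.65)
P4 → Central (d²=494.05)
P5 → Upper (d²=31.61)
P6 → Central (d²=348.02)

Inner, East, East, Central, Upper, Central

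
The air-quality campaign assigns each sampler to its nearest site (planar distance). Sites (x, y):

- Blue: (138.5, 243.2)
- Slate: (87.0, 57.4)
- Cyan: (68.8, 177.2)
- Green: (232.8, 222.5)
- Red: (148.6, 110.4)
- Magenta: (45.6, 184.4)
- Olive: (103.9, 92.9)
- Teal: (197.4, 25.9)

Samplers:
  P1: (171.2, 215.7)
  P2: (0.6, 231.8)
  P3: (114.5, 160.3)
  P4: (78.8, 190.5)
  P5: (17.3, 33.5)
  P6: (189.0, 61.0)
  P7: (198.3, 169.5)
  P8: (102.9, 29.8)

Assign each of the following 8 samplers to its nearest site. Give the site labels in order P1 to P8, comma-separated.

P1 → Blue (d²=1825.54)
P2 → Magenta (d²=4271.76)
P3 → Cyan (d²=2374.10)
P4 → Cyan (d²=276.89)
P5 → Slate (d²=5429.30)
P6 → Teal (d²=1302.57)
P7 → Green (d²=3999.25)
P8 → Slate (d²=1014.57)

Blue, Magenta, Cyan, Cyan, Slate, Teal, Green, Slate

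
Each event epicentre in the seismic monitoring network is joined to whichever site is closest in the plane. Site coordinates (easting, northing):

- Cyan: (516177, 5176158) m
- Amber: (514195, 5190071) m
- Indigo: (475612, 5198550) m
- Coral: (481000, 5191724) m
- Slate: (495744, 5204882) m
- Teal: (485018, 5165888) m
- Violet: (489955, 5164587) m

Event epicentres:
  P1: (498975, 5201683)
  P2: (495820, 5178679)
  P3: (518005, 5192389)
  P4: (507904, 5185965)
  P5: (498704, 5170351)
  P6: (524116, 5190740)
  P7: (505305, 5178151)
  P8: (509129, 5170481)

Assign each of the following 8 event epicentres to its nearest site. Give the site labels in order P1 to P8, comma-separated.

Slate, Violet, Amber, Amber, Violet, Amber, Cyan, Cyan

P1 → Slate (d²=20672962.00)
P2 → Violet (d²=232982689.00)
P3 → Amber (d²=19889224.00)
P4 → Amber (d²=56435917.00)
P5 → Violet (d²=109768697.00)
P6 → Amber (d²=98873802.00)
P7 → Cyan (d²=122172433.00)
P8 → Cyan (d²=81902633.00)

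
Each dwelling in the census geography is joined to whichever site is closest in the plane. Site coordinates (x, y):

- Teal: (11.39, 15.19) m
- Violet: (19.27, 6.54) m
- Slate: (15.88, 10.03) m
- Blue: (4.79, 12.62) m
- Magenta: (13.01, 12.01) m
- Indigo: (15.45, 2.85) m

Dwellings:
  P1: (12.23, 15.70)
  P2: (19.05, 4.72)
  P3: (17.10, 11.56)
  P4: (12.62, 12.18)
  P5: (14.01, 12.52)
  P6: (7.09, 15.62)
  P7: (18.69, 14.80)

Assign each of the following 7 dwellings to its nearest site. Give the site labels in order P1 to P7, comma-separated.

P1 → Teal (d²=0.97)
P2 → Violet (d²=3.36)
P3 → Slate (d²=3.83)
P4 → Magenta (d²=0.18)
P5 → Magenta (d²=1.26)
P6 → Blue (d²=14.29)
P7 → Slate (d²=30.65)

Teal, Violet, Slate, Magenta, Magenta, Blue, Slate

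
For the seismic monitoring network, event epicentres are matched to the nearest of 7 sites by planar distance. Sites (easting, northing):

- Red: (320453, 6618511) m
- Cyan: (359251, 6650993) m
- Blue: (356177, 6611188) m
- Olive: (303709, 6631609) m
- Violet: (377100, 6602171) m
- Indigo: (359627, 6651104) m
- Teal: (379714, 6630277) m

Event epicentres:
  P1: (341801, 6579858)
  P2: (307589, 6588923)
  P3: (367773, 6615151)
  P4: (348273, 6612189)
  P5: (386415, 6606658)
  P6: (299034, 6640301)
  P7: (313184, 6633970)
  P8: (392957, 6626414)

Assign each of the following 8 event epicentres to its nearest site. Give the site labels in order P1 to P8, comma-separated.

Blue, Red, Blue, Blue, Violet, Olive, Olive, Teal

P1 → Blue (d²=1188238276.00)
P2 → Red (d²=1040932240.00)
P3 → Blue (d²=150172585.00)
P4 → Blue (d²=63475217.00)
P5 → Violet (d²=106902394.00)
P6 → Olive (d²=97406489.00)
P7 → Olive (d²=95349946.00)
P8 → Teal (d²=190299818.00)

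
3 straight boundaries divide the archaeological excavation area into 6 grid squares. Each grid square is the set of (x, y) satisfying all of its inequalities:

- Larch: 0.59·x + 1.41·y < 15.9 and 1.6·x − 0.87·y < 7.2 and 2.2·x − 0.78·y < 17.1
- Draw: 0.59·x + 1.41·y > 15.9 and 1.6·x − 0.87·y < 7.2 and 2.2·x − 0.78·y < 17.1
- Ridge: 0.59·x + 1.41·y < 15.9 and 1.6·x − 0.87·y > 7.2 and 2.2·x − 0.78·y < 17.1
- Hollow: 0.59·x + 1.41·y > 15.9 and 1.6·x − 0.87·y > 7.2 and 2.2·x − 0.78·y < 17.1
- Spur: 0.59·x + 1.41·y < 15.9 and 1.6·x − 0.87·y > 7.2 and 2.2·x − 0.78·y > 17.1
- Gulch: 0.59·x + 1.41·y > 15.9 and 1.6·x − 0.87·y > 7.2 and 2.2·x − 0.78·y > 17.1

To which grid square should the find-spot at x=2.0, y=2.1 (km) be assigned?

Larch

0.59·2.0 + 1.41·2.1 = 4.141, which is < 15.9
1.6·2.0 − 0.87·2.1 = 1.373, which is < 7.2
2.2·2.0 − 0.78·2.1 = 2.762, which is < 17.1
This sign pattern matches Larch.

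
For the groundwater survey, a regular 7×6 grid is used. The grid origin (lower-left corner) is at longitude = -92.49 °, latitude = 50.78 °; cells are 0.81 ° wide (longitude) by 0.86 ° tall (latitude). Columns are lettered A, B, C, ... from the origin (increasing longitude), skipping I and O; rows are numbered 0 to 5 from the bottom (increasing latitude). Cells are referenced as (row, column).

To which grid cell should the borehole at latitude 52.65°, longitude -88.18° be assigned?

(2, F)

Column index: ⌊(-88.18 − -92.49) / 0.81⌋ = ⌊5.321⌋ = 5 → column F
Row offset from origin: ⌊(52.65 − 50.78) / 0.86⌋ = ⌊2.174⌋ = 2 → row 2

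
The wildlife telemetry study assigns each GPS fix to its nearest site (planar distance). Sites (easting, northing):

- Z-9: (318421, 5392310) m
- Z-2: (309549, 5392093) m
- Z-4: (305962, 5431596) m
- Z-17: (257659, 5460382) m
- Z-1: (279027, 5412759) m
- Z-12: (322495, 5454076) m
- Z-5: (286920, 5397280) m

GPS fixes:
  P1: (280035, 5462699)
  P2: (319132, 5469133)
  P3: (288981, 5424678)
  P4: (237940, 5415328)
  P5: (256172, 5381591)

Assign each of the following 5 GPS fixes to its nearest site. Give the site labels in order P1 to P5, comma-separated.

P1 → Z-17 (d²=506053865.00)
P2 → Z-12 (d²=238023018.00)
P3 → Z-1 (d²=241144677.00)
P4 → Z-1 (d²=1694741330.00)
P5 → Z-5 (d²=1191584225.00)

Z-17, Z-12, Z-1, Z-1, Z-5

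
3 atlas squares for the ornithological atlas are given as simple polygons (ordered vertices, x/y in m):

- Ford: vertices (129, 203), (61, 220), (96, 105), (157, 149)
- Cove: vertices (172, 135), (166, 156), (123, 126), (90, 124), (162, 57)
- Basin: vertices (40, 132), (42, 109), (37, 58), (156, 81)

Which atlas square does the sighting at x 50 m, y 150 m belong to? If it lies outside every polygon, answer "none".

none

Cast a ray rightward from (50, 150). For each polygon, the edges (by vertex number in listed order) whose endpoints lie on opposite sides of y = 150, where each meets that height, and whether that is right or left of the point:
Ford: 2–3 at x≈82.3 (right), 4–1 at x≈156.5 (right) → 2 crossings.
Cove: 1–2 at x≈167.7 (right), 2–3 at x≈157.4 (right) → 2 crossings.
Basin: no edge straddles that height → 0 crossings.
All counts are even, so the point lies outside every listed polygon.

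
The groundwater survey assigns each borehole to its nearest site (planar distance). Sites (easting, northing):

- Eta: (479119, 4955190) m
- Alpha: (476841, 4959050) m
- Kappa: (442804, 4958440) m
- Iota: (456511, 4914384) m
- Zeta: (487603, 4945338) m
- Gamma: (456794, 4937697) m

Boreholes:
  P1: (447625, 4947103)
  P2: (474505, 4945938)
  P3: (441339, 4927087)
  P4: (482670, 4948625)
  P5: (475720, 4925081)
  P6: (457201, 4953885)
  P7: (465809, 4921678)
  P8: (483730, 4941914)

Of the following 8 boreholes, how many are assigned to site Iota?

P1 → Kappa
P2 → Eta
P3 → Gamma
P4 → Zeta
P5 → Iota
P6 → Kappa
P7 → Iota
P8 → Zeta
2 of the 8 go to Iota.

2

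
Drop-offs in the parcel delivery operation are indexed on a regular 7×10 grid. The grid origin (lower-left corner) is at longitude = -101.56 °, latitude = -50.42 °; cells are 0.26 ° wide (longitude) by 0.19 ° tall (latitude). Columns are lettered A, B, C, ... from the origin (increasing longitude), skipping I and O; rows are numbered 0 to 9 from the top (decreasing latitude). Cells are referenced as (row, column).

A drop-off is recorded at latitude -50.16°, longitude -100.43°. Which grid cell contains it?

(8, E)

Column index: ⌊(-100.43 − -101.56) / 0.26⌋ = ⌊4.346⌋ = 4 → column E
Row offset from origin: ⌊(-50.16 − -50.42) / 0.19⌋ = ⌊1.368⌋ = 1 → row 8 (counted from top)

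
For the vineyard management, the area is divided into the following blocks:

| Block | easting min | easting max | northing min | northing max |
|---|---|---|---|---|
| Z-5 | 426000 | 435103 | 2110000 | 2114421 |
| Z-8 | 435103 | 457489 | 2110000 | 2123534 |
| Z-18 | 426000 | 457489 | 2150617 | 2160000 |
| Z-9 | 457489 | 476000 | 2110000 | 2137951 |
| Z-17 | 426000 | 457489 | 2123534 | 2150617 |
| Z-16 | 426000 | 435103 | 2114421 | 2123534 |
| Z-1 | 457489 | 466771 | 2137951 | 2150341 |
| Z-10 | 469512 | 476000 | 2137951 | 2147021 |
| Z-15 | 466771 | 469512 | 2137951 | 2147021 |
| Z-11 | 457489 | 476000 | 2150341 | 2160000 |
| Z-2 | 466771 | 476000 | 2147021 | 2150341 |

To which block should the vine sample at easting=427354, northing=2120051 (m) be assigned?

The point has easting = 427354 and northing = 2120051.
Only Z-16 satisfies 426000 ≤ easting ≤ 435103 and 2114421 ≤ northing ≤ 2123534.

Z-16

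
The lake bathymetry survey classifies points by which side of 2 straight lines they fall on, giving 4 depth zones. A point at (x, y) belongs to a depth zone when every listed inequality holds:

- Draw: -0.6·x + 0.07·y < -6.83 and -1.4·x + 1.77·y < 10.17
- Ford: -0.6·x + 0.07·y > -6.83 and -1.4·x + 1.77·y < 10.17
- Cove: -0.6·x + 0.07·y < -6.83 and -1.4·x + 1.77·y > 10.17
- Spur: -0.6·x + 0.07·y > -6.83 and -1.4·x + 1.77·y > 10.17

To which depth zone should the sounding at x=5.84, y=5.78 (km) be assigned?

Ford

-0.6·5.84 + 0.07·5.78 = -3.099, which is > -6.83
-1.4·5.84 + 1.77·5.78 = 2.055, which is < 10.17
This sign pattern matches Ford.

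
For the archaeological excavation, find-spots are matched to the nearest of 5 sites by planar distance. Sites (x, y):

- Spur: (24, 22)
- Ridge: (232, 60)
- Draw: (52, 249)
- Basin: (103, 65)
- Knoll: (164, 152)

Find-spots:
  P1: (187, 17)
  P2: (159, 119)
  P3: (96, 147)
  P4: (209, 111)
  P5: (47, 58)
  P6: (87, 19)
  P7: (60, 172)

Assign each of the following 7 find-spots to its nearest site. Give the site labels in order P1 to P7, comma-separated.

Ridge, Knoll, Knoll, Ridge, Spur, Basin, Draw

P1 → Ridge (d²=3874.00)
P2 → Knoll (d²=1114.00)
P3 → Knoll (d²=4649.00)
P4 → Ridge (d²=3130.00)
P5 → Spur (d²=1825.00)
P6 → Basin (d²=2372.00)
P7 → Draw (d²=5993.00)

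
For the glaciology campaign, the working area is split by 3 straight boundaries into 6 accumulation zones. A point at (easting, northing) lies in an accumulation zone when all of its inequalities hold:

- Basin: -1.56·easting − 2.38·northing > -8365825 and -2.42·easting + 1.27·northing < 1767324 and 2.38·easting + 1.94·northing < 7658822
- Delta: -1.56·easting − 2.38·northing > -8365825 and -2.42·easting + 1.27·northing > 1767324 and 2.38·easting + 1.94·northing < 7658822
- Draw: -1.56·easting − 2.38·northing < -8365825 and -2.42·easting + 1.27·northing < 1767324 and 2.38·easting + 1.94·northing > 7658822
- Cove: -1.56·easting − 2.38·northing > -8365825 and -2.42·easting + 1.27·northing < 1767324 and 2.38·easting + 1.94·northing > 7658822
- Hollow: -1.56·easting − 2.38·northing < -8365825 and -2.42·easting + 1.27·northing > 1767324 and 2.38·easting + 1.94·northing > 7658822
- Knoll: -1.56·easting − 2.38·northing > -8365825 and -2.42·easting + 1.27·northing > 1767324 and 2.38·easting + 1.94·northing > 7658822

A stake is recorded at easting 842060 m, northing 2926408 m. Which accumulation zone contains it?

-1.56·842060 − 2.38·2926408 = -8278464.640, which is > -8365825
-2.42·842060 + 1.27·2926408 = 1678752.960, which is < 1767324
2.38·842060 + 1.94·2926408 = 7681334.320, which is > 7658822
This sign pattern matches Cove.

Cove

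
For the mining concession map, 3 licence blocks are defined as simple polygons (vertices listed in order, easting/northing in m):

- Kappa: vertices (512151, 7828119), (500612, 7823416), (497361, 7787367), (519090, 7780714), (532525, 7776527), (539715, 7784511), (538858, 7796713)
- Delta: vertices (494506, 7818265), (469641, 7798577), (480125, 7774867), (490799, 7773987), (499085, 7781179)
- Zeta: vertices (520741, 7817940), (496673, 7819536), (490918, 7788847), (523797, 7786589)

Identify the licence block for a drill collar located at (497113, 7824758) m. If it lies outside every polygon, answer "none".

Cast a ray rightward from (497113, 7824758). For each polygon, the edges (by vertex number in listed order) whose endpoints lie on opposite sides of northing = 7824758, where each meets that height, and whether that is right or left of the point:
Kappa: 1–2 at easting≈503904.7 (right), 7–1 at easting≈515009.1 (right) → 2 crossings.
Delta: no edge straddles that height → 0 crossings.
Zeta: no edge straddles that height → 0 crossings.
All counts are even, so the point lies outside every listed polygon.

none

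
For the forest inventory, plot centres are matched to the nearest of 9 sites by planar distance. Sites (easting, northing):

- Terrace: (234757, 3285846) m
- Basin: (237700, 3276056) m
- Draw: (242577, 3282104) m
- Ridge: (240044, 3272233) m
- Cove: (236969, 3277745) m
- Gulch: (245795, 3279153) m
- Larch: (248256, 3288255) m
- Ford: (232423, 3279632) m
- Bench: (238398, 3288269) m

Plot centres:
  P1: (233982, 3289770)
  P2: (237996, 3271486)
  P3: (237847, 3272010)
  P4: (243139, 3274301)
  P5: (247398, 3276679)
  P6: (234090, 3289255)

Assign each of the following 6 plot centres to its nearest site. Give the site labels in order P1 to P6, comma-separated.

P1 → Terrace (d²=15998401.00)
P2 → Ridge (d²=4752313.00)
P3 → Ridge (d²=4876538.00)
P4 → Ridge (d²=13855649.00)
P5 → Gulch (d²=8690285.00)
P6 → Terrace (d²=12066170.00)

Terrace, Ridge, Ridge, Ridge, Gulch, Terrace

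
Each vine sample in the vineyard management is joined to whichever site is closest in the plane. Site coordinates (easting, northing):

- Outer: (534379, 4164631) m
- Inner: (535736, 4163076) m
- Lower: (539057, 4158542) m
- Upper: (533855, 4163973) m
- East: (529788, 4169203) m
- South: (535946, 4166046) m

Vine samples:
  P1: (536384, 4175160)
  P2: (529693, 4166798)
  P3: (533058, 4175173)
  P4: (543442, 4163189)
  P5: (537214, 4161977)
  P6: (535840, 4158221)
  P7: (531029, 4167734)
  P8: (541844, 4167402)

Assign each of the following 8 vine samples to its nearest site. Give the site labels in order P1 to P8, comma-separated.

P1 → East (d²=78993065.00)
P2 → East (d²=5793050.00)
P3 → East (d²=46333800.00)
P4 → Lower (d²=40822834.00)
P5 → Inner (d²=3392285.00)
P6 → Lower (d²=10452130.00)
P7 → East (d²=3698042.00)
P8 → South (d²=36625140.00)

East, East, East, Lower, Inner, Lower, East, South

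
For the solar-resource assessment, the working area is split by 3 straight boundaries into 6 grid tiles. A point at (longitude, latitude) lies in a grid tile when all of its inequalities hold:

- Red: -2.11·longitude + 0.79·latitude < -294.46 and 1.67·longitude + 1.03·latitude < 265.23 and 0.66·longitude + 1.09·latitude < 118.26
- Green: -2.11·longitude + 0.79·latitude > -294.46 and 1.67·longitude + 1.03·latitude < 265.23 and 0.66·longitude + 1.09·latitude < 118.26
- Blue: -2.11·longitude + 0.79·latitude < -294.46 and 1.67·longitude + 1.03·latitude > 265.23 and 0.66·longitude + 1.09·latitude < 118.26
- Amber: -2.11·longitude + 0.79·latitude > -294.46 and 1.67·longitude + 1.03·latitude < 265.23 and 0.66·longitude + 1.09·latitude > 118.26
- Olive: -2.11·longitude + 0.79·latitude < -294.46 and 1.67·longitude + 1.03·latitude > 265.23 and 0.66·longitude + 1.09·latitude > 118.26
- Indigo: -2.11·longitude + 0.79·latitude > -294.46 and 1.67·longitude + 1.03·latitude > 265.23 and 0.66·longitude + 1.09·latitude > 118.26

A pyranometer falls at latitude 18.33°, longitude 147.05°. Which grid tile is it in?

Red

-2.11·147.05 + 0.79·18.33 = -295.795, which is < -294.46
1.67·147.05 + 1.03·18.33 = 264.453, which is < 265.23
0.66·147.05 + 1.09·18.33 = 117.033, which is < 118.26
This sign pattern matches Red.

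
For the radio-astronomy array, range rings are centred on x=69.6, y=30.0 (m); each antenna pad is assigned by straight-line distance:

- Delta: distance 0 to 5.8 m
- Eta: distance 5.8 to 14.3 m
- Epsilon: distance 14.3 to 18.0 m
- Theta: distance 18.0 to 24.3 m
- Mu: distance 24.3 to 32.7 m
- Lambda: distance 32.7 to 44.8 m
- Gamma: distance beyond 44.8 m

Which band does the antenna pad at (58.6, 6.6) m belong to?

Mu

Distance = √((58.6−69.6)² + (6.6−30.0)²) = √(121.000 + 547.560) = 25.857 m.
24.3 ≤ 25.857 < 32.7 → Mu.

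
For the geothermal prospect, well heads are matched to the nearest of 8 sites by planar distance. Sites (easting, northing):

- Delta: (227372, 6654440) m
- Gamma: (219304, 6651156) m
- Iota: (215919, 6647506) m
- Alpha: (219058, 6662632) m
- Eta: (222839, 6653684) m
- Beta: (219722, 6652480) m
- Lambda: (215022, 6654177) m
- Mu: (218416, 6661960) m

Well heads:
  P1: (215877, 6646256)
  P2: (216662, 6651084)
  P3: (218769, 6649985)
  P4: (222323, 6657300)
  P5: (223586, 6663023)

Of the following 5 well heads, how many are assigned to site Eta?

P1 → Iota
P2 → Gamma
P3 → Gamma
P4 → Eta
P5 → Alpha
1 of the 5 goes to Eta.

1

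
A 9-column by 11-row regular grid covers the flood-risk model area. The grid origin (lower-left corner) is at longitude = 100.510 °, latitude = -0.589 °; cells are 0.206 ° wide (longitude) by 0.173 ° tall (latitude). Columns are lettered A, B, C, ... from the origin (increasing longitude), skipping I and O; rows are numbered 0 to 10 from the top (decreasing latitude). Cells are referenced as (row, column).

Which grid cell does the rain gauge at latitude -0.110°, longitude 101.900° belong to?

Column index: ⌊(101.900 − 100.510) / 0.206⌋ = ⌊6.748⌋ = 6 → column G
Row offset from origin: ⌊(-0.110 − -0.589) / 0.173⌋ = ⌊2.769⌋ = 2 → row 8 (counted from top)

(8, G)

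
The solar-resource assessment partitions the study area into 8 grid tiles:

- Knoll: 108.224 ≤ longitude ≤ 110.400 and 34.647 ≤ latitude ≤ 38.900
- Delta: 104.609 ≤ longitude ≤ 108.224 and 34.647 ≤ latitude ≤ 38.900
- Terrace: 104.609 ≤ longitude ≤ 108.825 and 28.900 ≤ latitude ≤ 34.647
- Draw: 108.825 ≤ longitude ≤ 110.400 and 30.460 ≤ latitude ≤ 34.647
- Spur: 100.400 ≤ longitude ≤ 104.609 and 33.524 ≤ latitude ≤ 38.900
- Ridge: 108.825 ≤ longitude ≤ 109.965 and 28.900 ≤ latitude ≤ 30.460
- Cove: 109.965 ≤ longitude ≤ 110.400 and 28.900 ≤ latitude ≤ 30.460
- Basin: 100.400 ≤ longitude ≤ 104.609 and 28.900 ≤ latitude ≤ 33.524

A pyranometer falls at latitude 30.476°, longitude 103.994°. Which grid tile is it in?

Basin

The point has longitude = 103.994 and latitude = 30.476.
Only Basin satisfies 100.400 ≤ longitude ≤ 104.609 and 28.900 ≤ latitude ≤ 33.524.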